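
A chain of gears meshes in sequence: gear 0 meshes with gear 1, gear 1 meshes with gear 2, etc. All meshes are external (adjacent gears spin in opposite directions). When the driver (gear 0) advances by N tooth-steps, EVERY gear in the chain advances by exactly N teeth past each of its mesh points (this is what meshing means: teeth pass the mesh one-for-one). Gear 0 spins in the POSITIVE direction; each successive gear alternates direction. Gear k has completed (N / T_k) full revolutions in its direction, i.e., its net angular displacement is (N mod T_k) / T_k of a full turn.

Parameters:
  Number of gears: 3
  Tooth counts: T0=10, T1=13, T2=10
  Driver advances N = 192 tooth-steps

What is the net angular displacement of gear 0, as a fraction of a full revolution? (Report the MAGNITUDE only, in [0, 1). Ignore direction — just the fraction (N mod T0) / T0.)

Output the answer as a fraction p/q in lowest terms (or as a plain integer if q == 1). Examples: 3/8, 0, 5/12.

Answer: 1/5

Derivation:
Chain of 3 gears, tooth counts: [10, 13, 10]
  gear 0: T0=10, direction=positive, advance = 192 mod 10 = 2 teeth = 2/10 turn
  gear 1: T1=13, direction=negative, advance = 192 mod 13 = 10 teeth = 10/13 turn
  gear 2: T2=10, direction=positive, advance = 192 mod 10 = 2 teeth = 2/10 turn
Gear 0: 192 mod 10 = 2
Fraction = 2 / 10 = 1/5 (gcd(2,10)=2) = 1/5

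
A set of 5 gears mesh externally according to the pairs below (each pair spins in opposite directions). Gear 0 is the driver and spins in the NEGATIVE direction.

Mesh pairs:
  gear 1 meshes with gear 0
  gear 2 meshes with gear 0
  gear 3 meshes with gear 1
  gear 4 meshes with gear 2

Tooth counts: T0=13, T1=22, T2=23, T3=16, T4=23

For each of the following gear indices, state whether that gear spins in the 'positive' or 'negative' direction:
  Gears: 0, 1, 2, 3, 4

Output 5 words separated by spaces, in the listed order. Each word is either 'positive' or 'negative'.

Gear 0 (driver): negative (depth 0)
  gear 1: meshes with gear 0 -> depth 1 -> positive (opposite of gear 0)
  gear 2: meshes with gear 0 -> depth 1 -> positive (opposite of gear 0)
  gear 3: meshes with gear 1 -> depth 2 -> negative (opposite of gear 1)
  gear 4: meshes with gear 2 -> depth 2 -> negative (opposite of gear 2)
Queried indices 0, 1, 2, 3, 4 -> negative, positive, positive, negative, negative

Answer: negative positive positive negative negative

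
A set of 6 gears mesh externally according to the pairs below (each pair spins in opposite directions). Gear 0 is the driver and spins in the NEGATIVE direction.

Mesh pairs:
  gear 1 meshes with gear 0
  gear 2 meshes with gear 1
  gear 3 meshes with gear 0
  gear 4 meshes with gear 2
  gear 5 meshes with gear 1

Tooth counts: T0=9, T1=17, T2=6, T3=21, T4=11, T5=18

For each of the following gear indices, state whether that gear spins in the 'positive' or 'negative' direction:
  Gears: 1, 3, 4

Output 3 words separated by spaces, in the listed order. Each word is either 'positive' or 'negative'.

Gear 0 (driver): negative (depth 0)
  gear 1: meshes with gear 0 -> depth 1 -> positive (opposite of gear 0)
  gear 2: meshes with gear 1 -> depth 2 -> negative (opposite of gear 1)
  gear 3: meshes with gear 0 -> depth 1 -> positive (opposite of gear 0)
  gear 4: meshes with gear 2 -> depth 3 -> positive (opposite of gear 2)
  gear 5: meshes with gear 1 -> depth 2 -> negative (opposite of gear 1)
Queried indices 1, 3, 4 -> positive, positive, positive

Answer: positive positive positive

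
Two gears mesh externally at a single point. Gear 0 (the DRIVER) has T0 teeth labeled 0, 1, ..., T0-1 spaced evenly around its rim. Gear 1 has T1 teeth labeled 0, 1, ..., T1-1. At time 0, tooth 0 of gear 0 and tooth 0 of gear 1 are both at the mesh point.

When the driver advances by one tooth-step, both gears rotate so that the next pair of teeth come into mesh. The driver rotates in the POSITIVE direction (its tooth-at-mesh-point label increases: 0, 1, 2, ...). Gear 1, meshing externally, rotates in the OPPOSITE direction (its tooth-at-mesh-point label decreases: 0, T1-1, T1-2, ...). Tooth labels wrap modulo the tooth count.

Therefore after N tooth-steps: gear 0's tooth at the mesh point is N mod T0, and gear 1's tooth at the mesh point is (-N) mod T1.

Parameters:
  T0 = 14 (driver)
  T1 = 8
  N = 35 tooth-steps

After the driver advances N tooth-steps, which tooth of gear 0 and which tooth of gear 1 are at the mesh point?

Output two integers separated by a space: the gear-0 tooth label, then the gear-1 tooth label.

Answer: 7 5

Derivation:
Gear 0 (driver, T0=14): tooth at mesh = N mod T0
  35 = 2 * 14 + 7, so 35 mod 14 = 7
  gear 0 tooth = 7
Gear 1 (driven, T1=8): tooth at mesh = (-N) mod T1
  35 = 4 * 8 + 3, so 35 mod 8 = 3
  (-35) mod 8 = (-3) mod 8 = 8 - 3 = 5
Mesh after 35 steps: gear-0 tooth 7 meets gear-1 tooth 5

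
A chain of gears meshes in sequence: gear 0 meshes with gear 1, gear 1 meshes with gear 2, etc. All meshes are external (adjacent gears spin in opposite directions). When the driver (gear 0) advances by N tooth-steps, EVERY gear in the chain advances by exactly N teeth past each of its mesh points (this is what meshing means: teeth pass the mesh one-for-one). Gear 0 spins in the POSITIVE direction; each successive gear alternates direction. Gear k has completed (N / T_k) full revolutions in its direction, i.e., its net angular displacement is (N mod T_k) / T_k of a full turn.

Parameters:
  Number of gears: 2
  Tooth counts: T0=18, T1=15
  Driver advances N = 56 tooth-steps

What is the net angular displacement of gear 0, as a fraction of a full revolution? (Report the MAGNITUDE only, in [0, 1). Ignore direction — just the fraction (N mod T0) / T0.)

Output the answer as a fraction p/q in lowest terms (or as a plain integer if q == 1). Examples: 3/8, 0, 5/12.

Chain of 2 gears, tooth counts: [18, 15]
  gear 0: T0=18, direction=positive, advance = 56 mod 18 = 2 teeth = 2/18 turn
  gear 1: T1=15, direction=negative, advance = 56 mod 15 = 11 teeth = 11/15 turn
Gear 0: 56 mod 18 = 2
Fraction = 2 / 18 = 1/9 (gcd(2,18)=2) = 1/9

Answer: 1/9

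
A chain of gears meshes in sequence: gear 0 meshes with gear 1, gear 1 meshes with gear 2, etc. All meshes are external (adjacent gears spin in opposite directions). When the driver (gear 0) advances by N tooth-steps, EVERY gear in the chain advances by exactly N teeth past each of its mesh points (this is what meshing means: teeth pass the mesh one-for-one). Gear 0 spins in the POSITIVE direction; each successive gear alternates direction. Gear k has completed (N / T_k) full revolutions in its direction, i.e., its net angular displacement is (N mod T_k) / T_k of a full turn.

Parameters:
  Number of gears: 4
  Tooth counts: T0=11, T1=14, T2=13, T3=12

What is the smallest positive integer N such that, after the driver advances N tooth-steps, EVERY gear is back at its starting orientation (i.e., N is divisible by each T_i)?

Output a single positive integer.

Answer: 12012

Derivation:
Gear k returns to start when N is a multiple of T_k.
All gears at start simultaneously when N is a common multiple of [11, 14, 13, 12]; the smallest such N is lcm(11, 14, 13, 12).
Start: lcm = T0 = 11
Fold in T1=14: gcd(11, 14) = 1; lcm(11, 14) = 11 * 14 / 1 = 154 / 1 = 154
Fold in T2=13: gcd(154, 13) = 1; lcm(154, 13) = 154 * 13 / 1 = 2002 / 1 = 2002
Fold in T3=12: gcd(2002, 12) = 2; lcm(2002, 12) = 2002 * 12 / 2 = 24024 / 2 = 12012
Full cycle length = 12012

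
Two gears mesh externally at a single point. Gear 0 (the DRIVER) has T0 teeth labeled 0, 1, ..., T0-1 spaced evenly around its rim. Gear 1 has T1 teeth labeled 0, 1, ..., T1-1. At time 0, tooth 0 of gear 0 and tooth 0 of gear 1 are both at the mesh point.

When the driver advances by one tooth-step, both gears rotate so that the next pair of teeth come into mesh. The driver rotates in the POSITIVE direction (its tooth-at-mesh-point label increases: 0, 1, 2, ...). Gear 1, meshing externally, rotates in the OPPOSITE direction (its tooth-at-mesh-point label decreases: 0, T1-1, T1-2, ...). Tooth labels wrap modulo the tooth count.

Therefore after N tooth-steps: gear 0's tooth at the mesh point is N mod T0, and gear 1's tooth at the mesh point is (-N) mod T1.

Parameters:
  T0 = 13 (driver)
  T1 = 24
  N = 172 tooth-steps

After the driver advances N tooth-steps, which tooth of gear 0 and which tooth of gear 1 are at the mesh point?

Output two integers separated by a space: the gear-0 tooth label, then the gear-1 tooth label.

Answer: 3 20

Derivation:
Gear 0 (driver, T0=13): tooth at mesh = N mod T0
  172 = 13 * 13 + 3, so 172 mod 13 = 3
  gear 0 tooth = 3
Gear 1 (driven, T1=24): tooth at mesh = (-N) mod T1
  172 = 7 * 24 + 4, so 172 mod 24 = 4
  (-172) mod 24 = (-4) mod 24 = 24 - 4 = 20
Mesh after 172 steps: gear-0 tooth 3 meets gear-1 tooth 20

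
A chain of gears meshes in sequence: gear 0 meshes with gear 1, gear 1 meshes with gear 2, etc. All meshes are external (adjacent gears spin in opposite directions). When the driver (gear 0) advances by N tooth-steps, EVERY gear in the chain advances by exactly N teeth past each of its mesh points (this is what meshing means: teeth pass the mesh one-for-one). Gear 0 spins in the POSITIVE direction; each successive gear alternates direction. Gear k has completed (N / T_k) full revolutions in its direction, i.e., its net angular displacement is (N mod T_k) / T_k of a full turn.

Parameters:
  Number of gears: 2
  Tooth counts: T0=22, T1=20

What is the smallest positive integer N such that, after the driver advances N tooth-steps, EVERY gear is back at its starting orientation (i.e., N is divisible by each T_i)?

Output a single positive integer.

Gear k returns to start when N is a multiple of T_k.
All gears at start simultaneously when N is a common multiple of [22, 20]; the smallest such N is lcm(22, 20).
Start: lcm = T0 = 22
Fold in T1=20: gcd(22, 20) = 2; lcm(22, 20) = 22 * 20 / 2 = 440 / 2 = 220
Full cycle length = 220

Answer: 220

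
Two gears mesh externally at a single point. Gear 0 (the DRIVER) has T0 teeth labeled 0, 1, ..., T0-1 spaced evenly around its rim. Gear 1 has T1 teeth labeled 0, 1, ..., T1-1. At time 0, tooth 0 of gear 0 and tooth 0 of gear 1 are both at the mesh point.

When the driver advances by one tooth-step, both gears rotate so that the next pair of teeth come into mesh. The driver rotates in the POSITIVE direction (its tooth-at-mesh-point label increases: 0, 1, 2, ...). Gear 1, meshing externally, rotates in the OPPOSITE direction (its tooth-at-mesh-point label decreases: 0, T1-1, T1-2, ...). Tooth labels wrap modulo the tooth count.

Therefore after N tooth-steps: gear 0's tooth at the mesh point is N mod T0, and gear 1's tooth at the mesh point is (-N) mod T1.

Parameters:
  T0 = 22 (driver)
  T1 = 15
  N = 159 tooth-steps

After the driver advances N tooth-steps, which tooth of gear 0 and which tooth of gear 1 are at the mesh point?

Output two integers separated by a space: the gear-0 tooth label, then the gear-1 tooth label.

Answer: 5 6

Derivation:
Gear 0 (driver, T0=22): tooth at mesh = N mod T0
  159 = 7 * 22 + 5, so 159 mod 22 = 5
  gear 0 tooth = 5
Gear 1 (driven, T1=15): tooth at mesh = (-N) mod T1
  159 = 10 * 15 + 9, so 159 mod 15 = 9
  (-159) mod 15 = (-9) mod 15 = 15 - 9 = 6
Mesh after 159 steps: gear-0 tooth 5 meets gear-1 tooth 6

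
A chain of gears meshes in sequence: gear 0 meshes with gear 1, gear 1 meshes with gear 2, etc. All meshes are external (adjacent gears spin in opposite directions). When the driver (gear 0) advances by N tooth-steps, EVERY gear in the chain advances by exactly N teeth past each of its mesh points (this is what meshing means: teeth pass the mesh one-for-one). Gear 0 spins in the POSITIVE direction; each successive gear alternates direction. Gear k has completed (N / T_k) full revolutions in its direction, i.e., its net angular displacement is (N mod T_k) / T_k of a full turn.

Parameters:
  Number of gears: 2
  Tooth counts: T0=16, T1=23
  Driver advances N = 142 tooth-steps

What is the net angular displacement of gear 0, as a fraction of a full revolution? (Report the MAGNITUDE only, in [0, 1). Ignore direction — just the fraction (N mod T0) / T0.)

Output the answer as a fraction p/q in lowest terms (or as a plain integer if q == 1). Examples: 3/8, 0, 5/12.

Answer: 7/8

Derivation:
Chain of 2 gears, tooth counts: [16, 23]
  gear 0: T0=16, direction=positive, advance = 142 mod 16 = 14 teeth = 14/16 turn
  gear 1: T1=23, direction=negative, advance = 142 mod 23 = 4 teeth = 4/23 turn
Gear 0: 142 mod 16 = 14
Fraction = 14 / 16 = 7/8 (gcd(14,16)=2) = 7/8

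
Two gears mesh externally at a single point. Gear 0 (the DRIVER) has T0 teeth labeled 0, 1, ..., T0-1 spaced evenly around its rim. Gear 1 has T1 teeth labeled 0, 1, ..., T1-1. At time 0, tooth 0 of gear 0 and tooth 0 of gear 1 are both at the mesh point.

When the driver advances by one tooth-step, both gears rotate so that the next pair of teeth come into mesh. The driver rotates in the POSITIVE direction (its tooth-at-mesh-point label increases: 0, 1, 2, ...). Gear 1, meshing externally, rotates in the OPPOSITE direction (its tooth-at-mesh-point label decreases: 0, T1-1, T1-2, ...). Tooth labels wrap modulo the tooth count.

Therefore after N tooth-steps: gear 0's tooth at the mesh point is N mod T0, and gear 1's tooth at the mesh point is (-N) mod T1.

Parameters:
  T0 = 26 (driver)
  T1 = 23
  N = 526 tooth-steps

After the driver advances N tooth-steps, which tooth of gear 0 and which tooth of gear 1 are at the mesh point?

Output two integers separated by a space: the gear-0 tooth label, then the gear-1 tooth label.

Gear 0 (driver, T0=26): tooth at mesh = N mod T0
  526 = 20 * 26 + 6, so 526 mod 26 = 6
  gear 0 tooth = 6
Gear 1 (driven, T1=23): tooth at mesh = (-N) mod T1
  526 = 22 * 23 + 20, so 526 mod 23 = 20
  (-526) mod 23 = (-20) mod 23 = 23 - 20 = 3
Mesh after 526 steps: gear-0 tooth 6 meets gear-1 tooth 3

Answer: 6 3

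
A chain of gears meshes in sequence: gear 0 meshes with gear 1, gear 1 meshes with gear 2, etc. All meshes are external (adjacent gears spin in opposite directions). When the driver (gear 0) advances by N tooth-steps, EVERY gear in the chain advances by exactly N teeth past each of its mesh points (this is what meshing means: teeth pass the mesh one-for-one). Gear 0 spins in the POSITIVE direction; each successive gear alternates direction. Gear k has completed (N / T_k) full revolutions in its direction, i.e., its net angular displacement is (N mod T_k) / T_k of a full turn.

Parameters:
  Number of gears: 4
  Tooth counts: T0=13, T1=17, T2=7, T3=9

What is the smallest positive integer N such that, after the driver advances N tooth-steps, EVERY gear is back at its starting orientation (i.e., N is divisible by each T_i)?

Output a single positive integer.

Answer: 13923

Derivation:
Gear k returns to start when N is a multiple of T_k.
All gears at start simultaneously when N is a common multiple of [13, 17, 7, 9]; the smallest such N is lcm(13, 17, 7, 9).
Start: lcm = T0 = 13
Fold in T1=17: gcd(13, 17) = 1; lcm(13, 17) = 13 * 17 / 1 = 221 / 1 = 221
Fold in T2=7: gcd(221, 7) = 1; lcm(221, 7) = 221 * 7 / 1 = 1547 / 1 = 1547
Fold in T3=9: gcd(1547, 9) = 1; lcm(1547, 9) = 1547 * 9 / 1 = 13923 / 1 = 13923
Full cycle length = 13923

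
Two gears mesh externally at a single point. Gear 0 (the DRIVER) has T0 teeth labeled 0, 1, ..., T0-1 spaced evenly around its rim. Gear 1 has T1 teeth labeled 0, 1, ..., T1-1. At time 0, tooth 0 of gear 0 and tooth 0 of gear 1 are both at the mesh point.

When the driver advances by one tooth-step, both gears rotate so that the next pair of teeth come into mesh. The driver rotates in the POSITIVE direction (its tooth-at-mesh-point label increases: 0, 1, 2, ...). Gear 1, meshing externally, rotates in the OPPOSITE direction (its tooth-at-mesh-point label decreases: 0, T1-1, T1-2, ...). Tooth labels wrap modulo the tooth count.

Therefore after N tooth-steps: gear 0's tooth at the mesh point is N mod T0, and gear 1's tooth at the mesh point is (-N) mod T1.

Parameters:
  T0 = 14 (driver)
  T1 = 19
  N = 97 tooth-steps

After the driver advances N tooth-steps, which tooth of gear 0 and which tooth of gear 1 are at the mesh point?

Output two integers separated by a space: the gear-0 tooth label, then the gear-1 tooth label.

Answer: 13 17

Derivation:
Gear 0 (driver, T0=14): tooth at mesh = N mod T0
  97 = 6 * 14 + 13, so 97 mod 14 = 13
  gear 0 tooth = 13
Gear 1 (driven, T1=19): tooth at mesh = (-N) mod T1
  97 = 5 * 19 + 2, so 97 mod 19 = 2
  (-97) mod 19 = (-2) mod 19 = 19 - 2 = 17
Mesh after 97 steps: gear-0 tooth 13 meets gear-1 tooth 17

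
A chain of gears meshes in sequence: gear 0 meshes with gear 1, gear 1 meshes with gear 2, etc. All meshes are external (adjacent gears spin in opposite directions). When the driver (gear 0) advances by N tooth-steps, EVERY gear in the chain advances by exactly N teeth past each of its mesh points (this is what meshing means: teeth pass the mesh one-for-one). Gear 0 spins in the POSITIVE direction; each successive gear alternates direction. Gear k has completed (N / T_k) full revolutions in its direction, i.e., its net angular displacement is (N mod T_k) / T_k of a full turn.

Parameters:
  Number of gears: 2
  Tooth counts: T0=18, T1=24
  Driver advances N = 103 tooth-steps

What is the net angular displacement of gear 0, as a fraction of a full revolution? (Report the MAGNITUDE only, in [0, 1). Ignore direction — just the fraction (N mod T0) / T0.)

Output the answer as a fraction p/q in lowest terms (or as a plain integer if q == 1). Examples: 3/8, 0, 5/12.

Chain of 2 gears, tooth counts: [18, 24]
  gear 0: T0=18, direction=positive, advance = 103 mod 18 = 13 teeth = 13/18 turn
  gear 1: T1=24, direction=negative, advance = 103 mod 24 = 7 teeth = 7/24 turn
Gear 0: 103 mod 18 = 13
Fraction = 13 / 18 = 13/18 (gcd(13,18)=1) = 13/18

Answer: 13/18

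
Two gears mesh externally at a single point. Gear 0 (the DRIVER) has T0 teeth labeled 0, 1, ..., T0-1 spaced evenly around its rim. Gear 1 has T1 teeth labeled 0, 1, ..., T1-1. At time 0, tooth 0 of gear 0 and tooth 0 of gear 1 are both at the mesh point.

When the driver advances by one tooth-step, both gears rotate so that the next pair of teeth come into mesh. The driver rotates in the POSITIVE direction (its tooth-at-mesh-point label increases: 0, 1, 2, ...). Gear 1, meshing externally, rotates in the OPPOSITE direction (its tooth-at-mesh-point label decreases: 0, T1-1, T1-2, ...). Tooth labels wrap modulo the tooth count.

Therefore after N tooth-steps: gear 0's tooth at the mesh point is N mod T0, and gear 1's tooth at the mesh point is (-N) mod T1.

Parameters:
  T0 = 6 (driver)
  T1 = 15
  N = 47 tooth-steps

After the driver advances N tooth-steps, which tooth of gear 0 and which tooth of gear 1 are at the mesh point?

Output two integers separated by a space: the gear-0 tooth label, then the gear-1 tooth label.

Answer: 5 13

Derivation:
Gear 0 (driver, T0=6): tooth at mesh = N mod T0
  47 = 7 * 6 + 5, so 47 mod 6 = 5
  gear 0 tooth = 5
Gear 1 (driven, T1=15): tooth at mesh = (-N) mod T1
  47 = 3 * 15 + 2, so 47 mod 15 = 2
  (-47) mod 15 = (-2) mod 15 = 15 - 2 = 13
Mesh after 47 steps: gear-0 tooth 5 meets gear-1 tooth 13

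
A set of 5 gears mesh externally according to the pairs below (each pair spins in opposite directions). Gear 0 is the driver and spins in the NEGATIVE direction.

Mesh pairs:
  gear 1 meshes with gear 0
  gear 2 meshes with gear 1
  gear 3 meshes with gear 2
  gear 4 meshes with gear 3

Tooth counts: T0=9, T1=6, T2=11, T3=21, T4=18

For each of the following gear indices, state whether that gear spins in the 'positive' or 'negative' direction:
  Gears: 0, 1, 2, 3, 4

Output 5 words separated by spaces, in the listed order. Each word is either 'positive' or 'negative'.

Answer: negative positive negative positive negative

Derivation:
Gear 0 (driver): negative (depth 0)
  gear 1: meshes with gear 0 -> depth 1 -> positive (opposite of gear 0)
  gear 2: meshes with gear 1 -> depth 2 -> negative (opposite of gear 1)
  gear 3: meshes with gear 2 -> depth 3 -> positive (opposite of gear 2)
  gear 4: meshes with gear 3 -> depth 4 -> negative (opposite of gear 3)
Queried indices 0, 1, 2, 3, 4 -> negative, positive, negative, positive, negative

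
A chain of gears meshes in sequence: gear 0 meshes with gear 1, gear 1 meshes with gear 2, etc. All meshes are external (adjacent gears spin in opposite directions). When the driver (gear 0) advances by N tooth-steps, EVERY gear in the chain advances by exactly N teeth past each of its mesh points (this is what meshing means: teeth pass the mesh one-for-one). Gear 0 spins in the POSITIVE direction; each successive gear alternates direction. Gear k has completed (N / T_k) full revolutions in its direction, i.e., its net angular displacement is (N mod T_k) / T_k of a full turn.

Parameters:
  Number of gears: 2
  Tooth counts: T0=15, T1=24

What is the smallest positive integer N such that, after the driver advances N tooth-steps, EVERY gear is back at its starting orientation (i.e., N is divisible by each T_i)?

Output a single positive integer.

Answer: 120

Derivation:
Gear k returns to start when N is a multiple of T_k.
All gears at start simultaneously when N is a common multiple of [15, 24]; the smallest such N is lcm(15, 24).
Start: lcm = T0 = 15
Fold in T1=24: gcd(15, 24) = 3; lcm(15, 24) = 15 * 24 / 3 = 360 / 3 = 120
Full cycle length = 120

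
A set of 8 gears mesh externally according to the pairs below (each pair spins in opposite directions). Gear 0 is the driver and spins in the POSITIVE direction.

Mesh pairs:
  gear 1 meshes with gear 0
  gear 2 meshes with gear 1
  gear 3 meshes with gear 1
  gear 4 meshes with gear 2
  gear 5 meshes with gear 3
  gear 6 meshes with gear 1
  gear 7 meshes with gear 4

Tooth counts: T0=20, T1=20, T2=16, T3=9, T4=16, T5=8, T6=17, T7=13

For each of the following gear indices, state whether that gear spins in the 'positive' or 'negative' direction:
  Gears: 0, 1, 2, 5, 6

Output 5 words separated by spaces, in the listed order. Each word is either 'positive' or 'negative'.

Answer: positive negative positive negative positive

Derivation:
Gear 0 (driver): positive (depth 0)
  gear 1: meshes with gear 0 -> depth 1 -> negative (opposite of gear 0)
  gear 2: meshes with gear 1 -> depth 2 -> positive (opposite of gear 1)
  gear 3: meshes with gear 1 -> depth 2 -> positive (opposite of gear 1)
  gear 4: meshes with gear 2 -> depth 3 -> negative (opposite of gear 2)
  gear 5: meshes with gear 3 -> depth 3 -> negative (opposite of gear 3)
  gear 6: meshes with gear 1 -> depth 2 -> positive (opposite of gear 1)
  gear 7: meshes with gear 4 -> depth 4 -> positive (opposite of gear 4)
Queried indices 0, 1, 2, 5, 6 -> positive, negative, positive, negative, positive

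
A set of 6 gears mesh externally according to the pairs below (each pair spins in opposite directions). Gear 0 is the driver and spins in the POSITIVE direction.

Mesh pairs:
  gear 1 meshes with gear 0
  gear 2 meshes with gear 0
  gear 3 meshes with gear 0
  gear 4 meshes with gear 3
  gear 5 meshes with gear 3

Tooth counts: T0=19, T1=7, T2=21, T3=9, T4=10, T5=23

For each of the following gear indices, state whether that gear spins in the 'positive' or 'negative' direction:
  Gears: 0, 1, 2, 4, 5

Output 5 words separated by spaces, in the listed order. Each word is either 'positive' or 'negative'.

Answer: positive negative negative positive positive

Derivation:
Gear 0 (driver): positive (depth 0)
  gear 1: meshes with gear 0 -> depth 1 -> negative (opposite of gear 0)
  gear 2: meshes with gear 0 -> depth 1 -> negative (opposite of gear 0)
  gear 3: meshes with gear 0 -> depth 1 -> negative (opposite of gear 0)
  gear 4: meshes with gear 3 -> depth 2 -> positive (opposite of gear 3)
  gear 5: meshes with gear 3 -> depth 2 -> positive (opposite of gear 3)
Queried indices 0, 1, 2, 4, 5 -> positive, negative, negative, positive, positive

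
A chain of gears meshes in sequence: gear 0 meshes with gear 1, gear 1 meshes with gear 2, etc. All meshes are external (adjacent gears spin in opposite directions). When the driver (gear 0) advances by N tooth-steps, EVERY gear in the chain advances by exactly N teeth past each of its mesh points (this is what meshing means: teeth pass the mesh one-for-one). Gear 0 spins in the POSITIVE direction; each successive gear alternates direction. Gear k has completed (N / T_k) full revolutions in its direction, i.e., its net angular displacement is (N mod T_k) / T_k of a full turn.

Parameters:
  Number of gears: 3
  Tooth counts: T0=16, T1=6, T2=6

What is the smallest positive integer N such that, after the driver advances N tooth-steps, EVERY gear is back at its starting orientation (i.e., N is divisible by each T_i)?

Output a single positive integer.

Gear k returns to start when N is a multiple of T_k.
All gears at start simultaneously when N is a common multiple of [16, 6, 6]; the smallest such N is lcm(16, 6, 6).
Start: lcm = T0 = 16
Fold in T1=6: gcd(16, 6) = 2; lcm(16, 6) = 16 * 6 / 2 = 96 / 2 = 48
Fold in T2=6: gcd(48, 6) = 6; lcm(48, 6) = 48 * 6 / 6 = 288 / 6 = 48
Full cycle length = 48

Answer: 48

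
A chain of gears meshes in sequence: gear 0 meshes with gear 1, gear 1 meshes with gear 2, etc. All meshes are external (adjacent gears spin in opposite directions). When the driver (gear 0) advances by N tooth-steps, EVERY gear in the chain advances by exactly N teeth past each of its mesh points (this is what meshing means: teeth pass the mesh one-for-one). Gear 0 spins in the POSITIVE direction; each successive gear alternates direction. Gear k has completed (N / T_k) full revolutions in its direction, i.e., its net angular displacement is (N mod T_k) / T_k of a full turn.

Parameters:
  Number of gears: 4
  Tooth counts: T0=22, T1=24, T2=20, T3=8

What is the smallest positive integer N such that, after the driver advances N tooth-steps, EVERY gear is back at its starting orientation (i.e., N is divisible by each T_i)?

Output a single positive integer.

Gear k returns to start when N is a multiple of T_k.
All gears at start simultaneously when N is a common multiple of [22, 24, 20, 8]; the smallest such N is lcm(22, 24, 20, 8).
Start: lcm = T0 = 22
Fold in T1=24: gcd(22, 24) = 2; lcm(22, 24) = 22 * 24 / 2 = 528 / 2 = 264
Fold in T2=20: gcd(264, 20) = 4; lcm(264, 20) = 264 * 20 / 4 = 5280 / 4 = 1320
Fold in T3=8: gcd(1320, 8) = 8; lcm(1320, 8) = 1320 * 8 / 8 = 10560 / 8 = 1320
Full cycle length = 1320

Answer: 1320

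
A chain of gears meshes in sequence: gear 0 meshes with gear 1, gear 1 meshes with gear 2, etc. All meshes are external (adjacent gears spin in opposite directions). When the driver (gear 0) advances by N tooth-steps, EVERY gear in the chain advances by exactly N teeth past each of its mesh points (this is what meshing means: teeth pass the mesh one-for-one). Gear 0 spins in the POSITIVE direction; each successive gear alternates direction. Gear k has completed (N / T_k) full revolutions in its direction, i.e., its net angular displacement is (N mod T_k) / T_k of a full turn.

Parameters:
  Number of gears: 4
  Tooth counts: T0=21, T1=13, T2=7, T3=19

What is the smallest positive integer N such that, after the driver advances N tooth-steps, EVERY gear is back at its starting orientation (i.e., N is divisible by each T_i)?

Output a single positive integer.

Gear k returns to start when N is a multiple of T_k.
All gears at start simultaneously when N is a common multiple of [21, 13, 7, 19]; the smallest such N is lcm(21, 13, 7, 19).
Start: lcm = T0 = 21
Fold in T1=13: gcd(21, 13) = 1; lcm(21, 13) = 21 * 13 / 1 = 273 / 1 = 273
Fold in T2=7: gcd(273, 7) = 7; lcm(273, 7) = 273 * 7 / 7 = 1911 / 7 = 273
Fold in T3=19: gcd(273, 19) = 1; lcm(273, 19) = 273 * 19 / 1 = 5187 / 1 = 5187
Full cycle length = 5187

Answer: 5187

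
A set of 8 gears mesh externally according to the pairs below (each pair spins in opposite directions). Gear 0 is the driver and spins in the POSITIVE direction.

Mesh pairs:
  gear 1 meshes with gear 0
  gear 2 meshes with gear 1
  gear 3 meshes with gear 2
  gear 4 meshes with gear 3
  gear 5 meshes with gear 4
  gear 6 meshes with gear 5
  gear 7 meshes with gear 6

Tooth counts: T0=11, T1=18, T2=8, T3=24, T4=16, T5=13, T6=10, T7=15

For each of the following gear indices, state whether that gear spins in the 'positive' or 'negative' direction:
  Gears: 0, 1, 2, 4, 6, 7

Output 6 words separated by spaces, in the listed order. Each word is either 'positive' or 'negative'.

Answer: positive negative positive positive positive negative

Derivation:
Gear 0 (driver): positive (depth 0)
  gear 1: meshes with gear 0 -> depth 1 -> negative (opposite of gear 0)
  gear 2: meshes with gear 1 -> depth 2 -> positive (opposite of gear 1)
  gear 3: meshes with gear 2 -> depth 3 -> negative (opposite of gear 2)
  gear 4: meshes with gear 3 -> depth 4 -> positive (opposite of gear 3)
  gear 5: meshes with gear 4 -> depth 5 -> negative (opposite of gear 4)
  gear 6: meshes with gear 5 -> depth 6 -> positive (opposite of gear 5)
  gear 7: meshes with gear 6 -> depth 7 -> negative (opposite of gear 6)
Queried indices 0, 1, 2, 4, 6, 7 -> positive, negative, positive, positive, positive, negative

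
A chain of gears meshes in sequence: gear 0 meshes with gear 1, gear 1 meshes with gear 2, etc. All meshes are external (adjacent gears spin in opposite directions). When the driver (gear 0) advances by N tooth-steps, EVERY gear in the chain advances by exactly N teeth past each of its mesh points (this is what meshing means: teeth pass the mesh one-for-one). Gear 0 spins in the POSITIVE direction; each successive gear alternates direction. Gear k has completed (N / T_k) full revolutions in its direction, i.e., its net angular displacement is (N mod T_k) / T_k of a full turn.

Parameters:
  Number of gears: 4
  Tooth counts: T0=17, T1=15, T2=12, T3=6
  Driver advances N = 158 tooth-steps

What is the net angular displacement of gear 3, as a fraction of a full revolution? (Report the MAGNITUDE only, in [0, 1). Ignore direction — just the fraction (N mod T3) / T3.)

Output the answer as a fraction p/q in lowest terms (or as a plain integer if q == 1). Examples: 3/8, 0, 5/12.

Answer: 1/3

Derivation:
Chain of 4 gears, tooth counts: [17, 15, 12, 6]
  gear 0: T0=17, direction=positive, advance = 158 mod 17 = 5 teeth = 5/17 turn
  gear 1: T1=15, direction=negative, advance = 158 mod 15 = 8 teeth = 8/15 turn
  gear 2: T2=12, direction=positive, advance = 158 mod 12 = 2 teeth = 2/12 turn
  gear 3: T3=6, direction=negative, advance = 158 mod 6 = 2 teeth = 2/6 turn
Gear 3: 158 mod 6 = 2
Fraction = 2 / 6 = 1/3 (gcd(2,6)=2) = 1/3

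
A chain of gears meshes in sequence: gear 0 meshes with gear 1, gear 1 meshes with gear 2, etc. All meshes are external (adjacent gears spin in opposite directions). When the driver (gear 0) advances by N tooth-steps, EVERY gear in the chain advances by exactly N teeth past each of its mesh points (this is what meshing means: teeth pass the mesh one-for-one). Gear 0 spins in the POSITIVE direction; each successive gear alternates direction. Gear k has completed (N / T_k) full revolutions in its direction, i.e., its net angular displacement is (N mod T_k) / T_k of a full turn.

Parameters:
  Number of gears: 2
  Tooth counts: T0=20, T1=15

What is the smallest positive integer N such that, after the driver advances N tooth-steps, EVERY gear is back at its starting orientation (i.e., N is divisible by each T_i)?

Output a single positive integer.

Answer: 60

Derivation:
Gear k returns to start when N is a multiple of T_k.
All gears at start simultaneously when N is a common multiple of [20, 15]; the smallest such N is lcm(20, 15).
Start: lcm = T0 = 20
Fold in T1=15: gcd(20, 15) = 5; lcm(20, 15) = 20 * 15 / 5 = 300 / 5 = 60
Full cycle length = 60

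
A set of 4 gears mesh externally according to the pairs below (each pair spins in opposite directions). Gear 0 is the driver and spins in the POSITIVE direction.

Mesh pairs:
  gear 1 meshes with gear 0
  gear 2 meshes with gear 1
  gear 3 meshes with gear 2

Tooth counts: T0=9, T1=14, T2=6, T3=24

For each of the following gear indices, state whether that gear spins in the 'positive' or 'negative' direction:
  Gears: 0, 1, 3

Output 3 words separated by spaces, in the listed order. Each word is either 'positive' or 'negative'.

Answer: positive negative negative

Derivation:
Gear 0 (driver): positive (depth 0)
  gear 1: meshes with gear 0 -> depth 1 -> negative (opposite of gear 0)
  gear 2: meshes with gear 1 -> depth 2 -> positive (opposite of gear 1)
  gear 3: meshes with gear 2 -> depth 3 -> negative (opposite of gear 2)
Queried indices 0, 1, 3 -> positive, negative, negative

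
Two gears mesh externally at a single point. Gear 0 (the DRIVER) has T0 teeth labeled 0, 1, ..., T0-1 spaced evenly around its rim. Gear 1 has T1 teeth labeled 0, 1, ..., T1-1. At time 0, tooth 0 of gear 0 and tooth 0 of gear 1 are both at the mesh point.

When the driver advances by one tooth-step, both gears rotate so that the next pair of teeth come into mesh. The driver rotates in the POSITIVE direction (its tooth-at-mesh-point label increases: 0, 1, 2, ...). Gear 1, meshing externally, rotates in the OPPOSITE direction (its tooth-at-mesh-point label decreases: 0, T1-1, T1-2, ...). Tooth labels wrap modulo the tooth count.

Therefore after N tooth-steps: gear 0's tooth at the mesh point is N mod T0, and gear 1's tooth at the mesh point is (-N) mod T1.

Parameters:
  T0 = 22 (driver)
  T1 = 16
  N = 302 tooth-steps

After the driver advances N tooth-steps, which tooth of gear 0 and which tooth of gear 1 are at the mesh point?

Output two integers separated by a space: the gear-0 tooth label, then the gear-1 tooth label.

Gear 0 (driver, T0=22): tooth at mesh = N mod T0
  302 = 13 * 22 + 16, so 302 mod 22 = 16
  gear 0 tooth = 16
Gear 1 (driven, T1=16): tooth at mesh = (-N) mod T1
  302 = 18 * 16 + 14, so 302 mod 16 = 14
  (-302) mod 16 = (-14) mod 16 = 16 - 14 = 2
Mesh after 302 steps: gear-0 tooth 16 meets gear-1 tooth 2

Answer: 16 2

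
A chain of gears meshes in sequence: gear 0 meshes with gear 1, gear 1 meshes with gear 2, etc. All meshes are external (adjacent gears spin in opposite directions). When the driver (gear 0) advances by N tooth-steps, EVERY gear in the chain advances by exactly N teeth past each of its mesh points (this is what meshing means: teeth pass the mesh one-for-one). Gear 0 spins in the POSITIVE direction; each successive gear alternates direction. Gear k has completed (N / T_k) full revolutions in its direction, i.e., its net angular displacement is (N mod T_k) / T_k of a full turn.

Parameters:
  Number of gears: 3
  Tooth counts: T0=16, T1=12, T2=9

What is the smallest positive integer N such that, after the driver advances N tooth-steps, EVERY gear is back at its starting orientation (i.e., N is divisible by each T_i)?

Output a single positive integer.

Answer: 144

Derivation:
Gear k returns to start when N is a multiple of T_k.
All gears at start simultaneously when N is a common multiple of [16, 12, 9]; the smallest such N is lcm(16, 12, 9).
Start: lcm = T0 = 16
Fold in T1=12: gcd(16, 12) = 4; lcm(16, 12) = 16 * 12 / 4 = 192 / 4 = 48
Fold in T2=9: gcd(48, 9) = 3; lcm(48, 9) = 48 * 9 / 3 = 432 / 3 = 144
Full cycle length = 144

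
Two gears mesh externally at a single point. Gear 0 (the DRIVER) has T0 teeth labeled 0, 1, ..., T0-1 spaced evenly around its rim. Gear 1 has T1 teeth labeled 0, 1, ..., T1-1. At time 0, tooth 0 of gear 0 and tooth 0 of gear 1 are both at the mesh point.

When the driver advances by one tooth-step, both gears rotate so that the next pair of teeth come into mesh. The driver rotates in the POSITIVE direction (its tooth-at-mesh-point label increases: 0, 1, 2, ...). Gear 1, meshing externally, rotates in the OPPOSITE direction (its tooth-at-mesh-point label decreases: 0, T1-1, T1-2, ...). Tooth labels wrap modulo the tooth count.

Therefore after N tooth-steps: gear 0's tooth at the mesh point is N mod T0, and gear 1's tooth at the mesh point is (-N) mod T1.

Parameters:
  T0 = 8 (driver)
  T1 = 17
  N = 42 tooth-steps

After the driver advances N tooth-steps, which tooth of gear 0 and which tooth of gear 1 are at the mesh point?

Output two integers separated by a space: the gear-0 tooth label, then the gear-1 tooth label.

Gear 0 (driver, T0=8): tooth at mesh = N mod T0
  42 = 5 * 8 + 2, so 42 mod 8 = 2
  gear 0 tooth = 2
Gear 1 (driven, T1=17): tooth at mesh = (-N) mod T1
  42 = 2 * 17 + 8, so 42 mod 17 = 8
  (-42) mod 17 = (-8) mod 17 = 17 - 8 = 9
Mesh after 42 steps: gear-0 tooth 2 meets gear-1 tooth 9

Answer: 2 9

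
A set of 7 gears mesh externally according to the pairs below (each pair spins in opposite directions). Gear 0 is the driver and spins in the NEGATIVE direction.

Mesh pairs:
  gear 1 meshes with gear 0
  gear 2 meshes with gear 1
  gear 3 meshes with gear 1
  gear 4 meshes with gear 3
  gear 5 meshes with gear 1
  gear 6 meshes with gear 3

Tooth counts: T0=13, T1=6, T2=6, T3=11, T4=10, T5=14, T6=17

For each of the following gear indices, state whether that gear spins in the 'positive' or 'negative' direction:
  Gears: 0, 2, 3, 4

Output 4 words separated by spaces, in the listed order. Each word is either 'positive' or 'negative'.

Answer: negative negative negative positive

Derivation:
Gear 0 (driver): negative (depth 0)
  gear 1: meshes with gear 0 -> depth 1 -> positive (opposite of gear 0)
  gear 2: meshes with gear 1 -> depth 2 -> negative (opposite of gear 1)
  gear 3: meshes with gear 1 -> depth 2 -> negative (opposite of gear 1)
  gear 4: meshes with gear 3 -> depth 3 -> positive (opposite of gear 3)
  gear 5: meshes with gear 1 -> depth 2 -> negative (opposite of gear 1)
  gear 6: meshes with gear 3 -> depth 3 -> positive (opposite of gear 3)
Queried indices 0, 2, 3, 4 -> negative, negative, negative, positive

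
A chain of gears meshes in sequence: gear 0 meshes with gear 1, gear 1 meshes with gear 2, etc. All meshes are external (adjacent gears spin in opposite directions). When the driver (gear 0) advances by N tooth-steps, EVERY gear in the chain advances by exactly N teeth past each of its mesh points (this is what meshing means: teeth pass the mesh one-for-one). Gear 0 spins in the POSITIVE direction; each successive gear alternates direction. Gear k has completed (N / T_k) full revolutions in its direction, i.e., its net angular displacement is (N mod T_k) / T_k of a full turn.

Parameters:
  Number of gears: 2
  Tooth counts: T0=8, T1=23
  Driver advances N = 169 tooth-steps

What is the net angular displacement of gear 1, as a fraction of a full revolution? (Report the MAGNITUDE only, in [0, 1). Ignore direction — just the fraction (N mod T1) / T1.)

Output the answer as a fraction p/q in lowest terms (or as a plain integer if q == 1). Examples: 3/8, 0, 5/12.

Chain of 2 gears, tooth counts: [8, 23]
  gear 0: T0=8, direction=positive, advance = 169 mod 8 = 1 teeth = 1/8 turn
  gear 1: T1=23, direction=negative, advance = 169 mod 23 = 8 teeth = 8/23 turn
Gear 1: 169 mod 23 = 8
Fraction = 8 / 23 = 8/23 (gcd(8,23)=1) = 8/23

Answer: 8/23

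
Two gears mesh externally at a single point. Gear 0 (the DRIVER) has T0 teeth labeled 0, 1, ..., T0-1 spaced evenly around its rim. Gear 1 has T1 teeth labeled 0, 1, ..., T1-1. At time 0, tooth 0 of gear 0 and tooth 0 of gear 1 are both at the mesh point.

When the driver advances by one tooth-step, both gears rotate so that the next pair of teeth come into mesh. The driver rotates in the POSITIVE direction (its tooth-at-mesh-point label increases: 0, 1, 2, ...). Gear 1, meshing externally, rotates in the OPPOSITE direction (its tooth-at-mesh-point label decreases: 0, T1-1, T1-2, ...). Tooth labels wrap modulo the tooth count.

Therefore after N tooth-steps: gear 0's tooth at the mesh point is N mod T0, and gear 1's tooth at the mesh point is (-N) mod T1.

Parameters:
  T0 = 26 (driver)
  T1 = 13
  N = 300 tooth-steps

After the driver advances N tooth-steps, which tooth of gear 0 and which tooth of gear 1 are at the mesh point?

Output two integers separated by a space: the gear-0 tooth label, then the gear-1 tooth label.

Gear 0 (driver, T0=26): tooth at mesh = N mod T0
  300 = 11 * 26 + 14, so 300 mod 26 = 14
  gear 0 tooth = 14
Gear 1 (driven, T1=13): tooth at mesh = (-N) mod T1
  300 = 23 * 13 + 1, so 300 mod 13 = 1
  (-300) mod 13 = (-1) mod 13 = 13 - 1 = 12
Mesh after 300 steps: gear-0 tooth 14 meets gear-1 tooth 12

Answer: 14 12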